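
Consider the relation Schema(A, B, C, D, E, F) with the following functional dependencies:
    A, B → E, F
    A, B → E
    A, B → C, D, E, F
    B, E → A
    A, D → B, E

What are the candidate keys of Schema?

{A, B}⁺ = {A, B, C, D, E, F} — all of the relation — so {A, B} is a candidate key.
{A, D}⁺ = {A, B, C, D, E, F} — all of the relation — so {A, D} is a candidate key.
{B, E}⁺ = {A, B, C, D, E, F} — all of the relation — so {B, E} is a candidate key.
Any other superkey properly contains one of these, so there are no further candidate keys.

{A, B}, {A, D}, {B, E}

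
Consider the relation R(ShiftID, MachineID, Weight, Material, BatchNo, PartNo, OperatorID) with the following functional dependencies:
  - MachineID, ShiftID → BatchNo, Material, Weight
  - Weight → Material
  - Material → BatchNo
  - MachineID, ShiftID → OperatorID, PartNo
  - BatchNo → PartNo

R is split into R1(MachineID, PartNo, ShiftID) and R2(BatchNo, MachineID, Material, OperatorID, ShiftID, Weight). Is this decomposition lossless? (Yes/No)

Yes

R1 ∩ R2 = {MachineID, ShiftID}; its closure under F is {BatchNo, MachineID, Material, OperatorID, PartNo, ShiftID, Weight}.
Since R1 ⊆ {BatchNo, MachineID, Material, OperatorID, PartNo, ShiftID, Weight}, the intersection is a superkey of R1; the decomposition is lossless.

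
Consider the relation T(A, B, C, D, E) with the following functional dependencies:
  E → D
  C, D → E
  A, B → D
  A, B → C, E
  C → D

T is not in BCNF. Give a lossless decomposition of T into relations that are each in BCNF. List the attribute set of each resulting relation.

Candidate key of the original relation: {A, B}.
Within {A, B, C, D, E}: {E}⁺ ∩ {A, B, C, D, E} = {D, E}, not the whole set, so E → D violates BCNF; decompose into {D, E} and {A, B, C, E}.
{D, E}: every determinant is a superkey — BCNF.
Within {A, B, C, E}: {C}⁺ ∩ {A, B, C, E} = {C, E}, not the whole set, so C → E violates BCNF; decompose into {C, E} and {A, B, C}.
{C, E}: every determinant is a superkey — BCNF.
{A, B, C}: every determinant is a superkey — BCNF.

{A, B, C}; {C, E}; {D, E}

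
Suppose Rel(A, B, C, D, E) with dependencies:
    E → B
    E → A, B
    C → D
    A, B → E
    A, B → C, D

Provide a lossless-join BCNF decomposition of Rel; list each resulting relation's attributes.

Candidate keys of the original relation: {A, B}, {E}.
Within {A, B, C, D, E}: {C}⁺ ∩ {A, B, C, D, E} = {C, D}, not the whole set, so C → D violates BCNF; decompose into {C, D} and {A, B, C, E}.
{C, D} is in BCNF.
{A, B, C, E} is in BCNF.

{A, B, C, E}; {C, D}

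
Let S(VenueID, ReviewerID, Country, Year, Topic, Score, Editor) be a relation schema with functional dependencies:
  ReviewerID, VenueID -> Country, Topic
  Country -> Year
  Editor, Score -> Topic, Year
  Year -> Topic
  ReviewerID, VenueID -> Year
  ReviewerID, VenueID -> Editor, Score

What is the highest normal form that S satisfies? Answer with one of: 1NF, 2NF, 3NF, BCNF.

2NF

Candidate key: {ReviewerID, VenueID}. Prime attributes: {ReviewerID, VenueID}.
For Country -> Year we have {Country}⁺ = {Country, Topic, Year}; {Country} is not a superkey, so BCNF fails.
Because {Year} is non-prime and the left side of Country -> Year is not a superkey, the relation is not in 3NF.
No proper subset of a key has a non-prime attribute in its closure, so there is no partial dependency; 2NF holds.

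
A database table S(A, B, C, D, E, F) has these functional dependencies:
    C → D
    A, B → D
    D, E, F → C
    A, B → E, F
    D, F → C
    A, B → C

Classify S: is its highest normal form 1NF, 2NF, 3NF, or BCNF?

Candidate key: {A, B}. Prime attributes: {A, B}.
C → D breaks BCNF: {C}⁺ = {C, D}, so {C} is not a superkey.
C → D determines the non-prime attribute {D} from a non-superkey — 3NF is violated.
Checking every proper subset of each key, none determines a non-prime attribute — 2NF is satisfied.

2NF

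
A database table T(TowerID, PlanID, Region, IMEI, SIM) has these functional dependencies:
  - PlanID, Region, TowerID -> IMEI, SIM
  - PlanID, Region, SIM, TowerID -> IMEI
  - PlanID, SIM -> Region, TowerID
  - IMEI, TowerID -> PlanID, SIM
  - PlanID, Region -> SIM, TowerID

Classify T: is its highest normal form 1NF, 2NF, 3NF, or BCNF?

Candidate keys: {IMEI, TowerID}, {PlanID, Region}, {PlanID, SIM}. Prime attributes: {IMEI, PlanID, Region, SIM, TowerID}.
Every FD has a superkey on the left, so the relation is in BCNF.

BCNF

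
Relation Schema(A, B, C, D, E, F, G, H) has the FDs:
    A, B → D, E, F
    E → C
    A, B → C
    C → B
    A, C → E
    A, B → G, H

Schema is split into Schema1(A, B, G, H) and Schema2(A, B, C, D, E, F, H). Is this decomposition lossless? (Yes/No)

Yes

Common attributes: {A, B, H}; their closure is {A, B, C, D, E, F, G, H}.
This includes all of Schema1, so the common attributes are a superkey of Schema1 — the join is lossless.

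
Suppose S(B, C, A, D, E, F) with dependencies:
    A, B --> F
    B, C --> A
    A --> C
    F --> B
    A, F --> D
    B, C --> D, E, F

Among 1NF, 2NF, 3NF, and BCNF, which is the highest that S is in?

3NF

Candidate keys: {A, B}, {A, F}, {B, C}, {C, F}. Prime attributes: {A, B, C, F}.
A --> C breaks BCNF: {A}⁺ = {A, C}, so {A} is not a superkey.
Since {C} ⊆ prime attributes and every other non-superkey FD also has a prime right side, the schema is in 3NF.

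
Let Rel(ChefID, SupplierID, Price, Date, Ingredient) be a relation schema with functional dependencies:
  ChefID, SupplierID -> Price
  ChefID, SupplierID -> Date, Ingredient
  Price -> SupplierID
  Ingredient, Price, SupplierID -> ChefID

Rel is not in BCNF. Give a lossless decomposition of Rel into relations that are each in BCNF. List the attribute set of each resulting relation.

{ChefID, Date, Ingredient, Price}; {Price, SupplierID}

Candidate keys of the original relation: {ChefID, Price}, {ChefID, SupplierID}, {Ingredient, Price}.
In {ChefID, Date, Ingredient, Price, SupplierID}, {Price} is not a superkey ({Price}⁺ restricted to this set is {Price, SupplierID}), so split on Price -> SupplierID into {Price, SupplierID} and {ChefID, Date, Ingredient, Price}.
{Price, SupplierID} has no BCNF violation.
{ChefID, Date, Ingredient, Price} has no BCNF violation.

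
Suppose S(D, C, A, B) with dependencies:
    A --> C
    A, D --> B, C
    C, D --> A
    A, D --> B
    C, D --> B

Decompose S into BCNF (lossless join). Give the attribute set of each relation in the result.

{A, B, D}; {A, C}

Candidate keys of the original relation: {A, D}, {C, D}.
Within {A, B, C, D}: {A}⁺ ∩ {A, B, C, D} = {A, C}, not the whole set, so A --> C violates BCNF; decompose into {A, C} and {A, B, D}.
{A, C} has no BCNF violation.
{A, B, D} has no BCNF violation.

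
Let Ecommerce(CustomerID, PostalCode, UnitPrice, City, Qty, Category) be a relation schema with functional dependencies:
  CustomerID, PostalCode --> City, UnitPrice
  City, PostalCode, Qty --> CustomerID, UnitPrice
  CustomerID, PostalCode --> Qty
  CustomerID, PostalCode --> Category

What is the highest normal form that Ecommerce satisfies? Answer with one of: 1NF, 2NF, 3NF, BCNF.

BCNF

Candidate keys: {City, PostalCode, Qty}, {CustomerID, PostalCode}. Prime attributes: {City, CustomerID, PostalCode, Qty}.
The left-hand side of every FD is a superkey, so BCNF is satisfied.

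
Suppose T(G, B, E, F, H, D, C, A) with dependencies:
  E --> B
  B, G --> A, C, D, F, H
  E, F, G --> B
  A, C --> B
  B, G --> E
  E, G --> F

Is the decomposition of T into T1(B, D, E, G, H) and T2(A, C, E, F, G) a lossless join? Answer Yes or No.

Common attributes: {E, G}; their closure is {A, B, C, D, E, F, G, H}.
Since T1 ⊆ {A, B, C, D, E, F, G, H}, the intersection is a superkey of T1; the decomposition is lossless.

Yes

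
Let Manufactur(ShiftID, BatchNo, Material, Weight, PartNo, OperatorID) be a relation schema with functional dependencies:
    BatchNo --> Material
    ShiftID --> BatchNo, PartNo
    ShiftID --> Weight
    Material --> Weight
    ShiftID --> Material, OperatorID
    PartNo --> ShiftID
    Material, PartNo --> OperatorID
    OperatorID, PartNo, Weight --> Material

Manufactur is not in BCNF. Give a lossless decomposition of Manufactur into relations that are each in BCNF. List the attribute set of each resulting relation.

{BatchNo, Material}; {BatchNo, OperatorID, PartNo, ShiftID}; {Material, Weight}

Candidate keys of the original relation: {PartNo}, {ShiftID}.
In {BatchNo, Material, OperatorID, PartNo, ShiftID, Weight}, {BatchNo} is not a superkey ({BatchNo}⁺ restricted to this set is {BatchNo, Material, Weight}), so split on BatchNo --> Material, Weight into {BatchNo, Material, Weight} and {BatchNo, OperatorID, PartNo, ShiftID}.
In {BatchNo, Material, Weight}, {Material} is not a superkey ({Material}⁺ restricted to this set is {Material, Weight}), so split on Material --> Weight into {Material, Weight} and {BatchNo, Material}.
{Material, Weight} has no BCNF violation.
{BatchNo, Material} has no BCNF violation.
{BatchNo, OperatorID, PartNo, ShiftID} has no BCNF violation.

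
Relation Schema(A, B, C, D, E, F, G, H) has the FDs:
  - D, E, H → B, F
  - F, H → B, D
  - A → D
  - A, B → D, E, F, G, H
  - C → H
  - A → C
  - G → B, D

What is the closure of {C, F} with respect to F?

{B, C, D, F, H}

Start with {C, F}.
C → H applies; add {H} → now {C, F, H}.
F, H → B, D applies; add {B, D} → now {B, C, D, F, H}.
No further FD applies.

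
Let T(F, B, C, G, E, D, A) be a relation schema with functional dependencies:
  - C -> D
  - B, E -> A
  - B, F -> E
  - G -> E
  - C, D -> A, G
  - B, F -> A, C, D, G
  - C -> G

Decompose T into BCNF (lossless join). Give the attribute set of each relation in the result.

{A, C, D, G}; {B, C, F}; {E, G}

Candidate key of the original relation: {B, F}.
In {A, B, C, D, E, F, G}, {C} is not a superkey ({C}⁺ restricted to this set is {A, C, D, E, G}), so split on C -> A, D, E, G into {A, C, D, E, G} and {B, C, F}.
In {A, C, D, E, G}, {G} is not a superkey ({G}⁺ restricted to this set is {E, G}), so split on G -> E into {E, G} and {A, C, D, G}.
{E, G}: every determinant is a superkey — BCNF.
{A, C, D, G}: every determinant is a superkey — BCNF.
{B, C, F}: every determinant is a superkey — BCNF.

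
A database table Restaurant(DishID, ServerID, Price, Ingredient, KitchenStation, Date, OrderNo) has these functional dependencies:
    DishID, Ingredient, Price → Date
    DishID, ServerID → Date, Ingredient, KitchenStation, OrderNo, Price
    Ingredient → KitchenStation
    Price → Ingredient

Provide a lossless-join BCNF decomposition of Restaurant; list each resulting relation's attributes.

{Date, DishID, Price}; {DishID, OrderNo, Price, ServerID}; {Ingredient, KitchenStation}; {Ingredient, Price}

Candidate key of the original relation: {DishID, ServerID}.
In {Date, DishID, Ingredient, KitchenStation, OrderNo, Price, ServerID}, {DishID, Ingredient, Price} is not a superkey ({DishID, Ingredient, Price}⁺ restricted to this set is {Date, DishID, Ingredient, KitchenStation, Price}), so split on DishID, Ingredient, Price → Date, KitchenStation into {Date, DishID, Ingredient, KitchenStation, Price} and {DishID, Ingredient, OrderNo, Price, ServerID}.
In {Date, DishID, Ingredient, KitchenStation, Price}, {Ingredient} is not a superkey ({Ingredient}⁺ restricted to this set is {Ingredient, KitchenStation}), so split on Ingredient → KitchenStation into {Ingredient, KitchenStation} and {Date, DishID, Ingredient, Price}.
{Ingredient, KitchenStation}: every determinant is a superkey — BCNF.
In {Date, DishID, Ingredient, Price}, {Price} is not a superkey ({Price}⁺ restricted to this set is {Ingredient, Price}), so split on Price → Ingredient into {Ingredient, Price} and {Date, DishID, Price}.
{Ingredient, Price}: every determinant is a superkey — BCNF.
{Date, DishID, Price}: every determinant is a superkey — BCNF.
In {DishID, Ingredient, OrderNo, Price, ServerID}, {Price} is not a superkey ({Price}⁺ restricted to this set is {Ingredient, Price}), so split on Price → Ingredient into {Ingredient, Price} and {DishID, OrderNo, Price, ServerID}.
{Ingredient, Price}: every determinant is a superkey — BCNF.
{DishID, OrderNo, Price, ServerID}: every determinant is a superkey — BCNF.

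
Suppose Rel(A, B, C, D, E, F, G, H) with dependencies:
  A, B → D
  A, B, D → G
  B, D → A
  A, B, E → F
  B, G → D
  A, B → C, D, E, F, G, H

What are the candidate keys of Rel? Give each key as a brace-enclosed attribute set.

{A, B}, {B, D}, {B, G}

No FD produces {B}, so it must be in every candidate key.
{A, B} is a candidate key since {A, B}⁺ = {A, B, C, D, E, F, G, H} covers every attribute.
{B, D} is a candidate key since {B, D}⁺ = {A, B, C, D, E, F, G, H} covers every attribute.
{B, G} is a candidate key since {B, G}⁺ = {A, B, C, D, E, F, G, H} covers every attribute.
Any other superkey properly contains one of these, so there are no further candidate keys.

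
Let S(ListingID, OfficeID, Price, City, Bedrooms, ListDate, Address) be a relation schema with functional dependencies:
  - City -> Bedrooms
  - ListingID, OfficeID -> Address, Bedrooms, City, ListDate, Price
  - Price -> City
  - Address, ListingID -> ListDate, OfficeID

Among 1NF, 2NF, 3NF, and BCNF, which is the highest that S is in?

Candidate keys: {Address, ListingID}, {ListingID, OfficeID}. Prime attributes: {Address, ListingID, OfficeID}.
City -> Bedrooms: {City}⁺ = {Bedrooms, City}, which is not all of the attributes, so the left side is not a superkey — BCNF is violated.
Because {Bedrooms} is non-prime and the left side of City -> Bedrooms is not a superkey, the relation is not in 3NF.
No non-prime attribute depends on a proper subset of any candidate key, so 2NF holds.

2NF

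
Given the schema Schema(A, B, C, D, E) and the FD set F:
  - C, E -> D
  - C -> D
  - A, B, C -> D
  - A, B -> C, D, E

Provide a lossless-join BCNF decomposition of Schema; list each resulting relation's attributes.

{A, B, C, E}; {C, D}

Candidate key of the original relation: {A, B}.
In {A, B, C, D, E}, {C, E} is not a superkey ({C, E}⁺ restricted to this set is {C, D, E}), so split on C, E -> D into {C, D, E} and {A, B, C, E}.
In {C, D, E}, {C} is not a superkey ({C}⁺ restricted to this set is {C, D}), so split on C -> D into {C, D} and {C, E}.
{C, D} has no BCNF violation.
{C, E} has no BCNF violation.
{A, B, C, E} has no BCNF violation.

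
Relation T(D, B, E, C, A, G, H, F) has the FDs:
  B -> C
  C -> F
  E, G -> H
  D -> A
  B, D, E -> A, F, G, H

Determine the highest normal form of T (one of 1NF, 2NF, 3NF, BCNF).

1NF

Candidate key: {B, D, E}. Prime attributes: {B, D, E}.
For B -> C we have {B}⁺ = {B, C, F}; {B} is not a superkey, so BCNF fails.
B -> C determines the non-prime attribute {C} from a non-superkey — 3NF is violated.
{B} is a proper subset of the key {B, D, E}, and {B}⁺ contains the non-prime attributes {C, F} — a partial dependency, so 2NF is violated.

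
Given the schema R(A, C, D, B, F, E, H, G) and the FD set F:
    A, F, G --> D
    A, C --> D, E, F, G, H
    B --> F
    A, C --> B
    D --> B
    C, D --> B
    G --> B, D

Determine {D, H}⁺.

Start with {D, H}.
D --> B applies; add {B} → now {B, D, H}.
B --> F applies; add {F} → now {B, D, F, H}.
No further FD applies.

{B, D, F, H}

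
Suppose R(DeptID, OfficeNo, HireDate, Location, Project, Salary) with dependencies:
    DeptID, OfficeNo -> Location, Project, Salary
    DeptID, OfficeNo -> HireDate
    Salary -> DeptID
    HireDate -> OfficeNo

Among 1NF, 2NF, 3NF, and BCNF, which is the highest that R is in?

Candidate keys: {DeptID, HireDate}, {DeptID, OfficeNo}, {HireDate, Salary}, {OfficeNo, Salary}. Prime attributes: {DeptID, HireDate, OfficeNo, Salary}.
Salary -> DeptID breaks BCNF: {Salary}⁺ = {DeptID, Salary}, so {Salary} is not a superkey.
But every attribute on its right side ({DeptID}) is prime, and the same holds for every other non-superkey FD, so 3NF still holds.

3NF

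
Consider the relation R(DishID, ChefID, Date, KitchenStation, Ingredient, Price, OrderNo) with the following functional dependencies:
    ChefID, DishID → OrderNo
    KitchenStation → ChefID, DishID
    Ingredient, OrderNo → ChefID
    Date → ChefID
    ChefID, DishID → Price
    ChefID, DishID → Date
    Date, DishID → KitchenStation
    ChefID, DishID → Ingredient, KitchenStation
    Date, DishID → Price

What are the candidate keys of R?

{KitchenStation}⁺ = {ChefID, Date, DishID, Ingredient, KitchenStation, OrderNo, Price} — all of the relation — so {KitchenStation} is a candidate key.
{ChefID, DishID}⁺ = {ChefID, Date, DishID, Ingredient, KitchenStation, OrderNo, Price} — all of the relation — so {ChefID, DishID} is a candidate key.
{Date, DishID}⁺ = {ChefID, Date, DishID, Ingredient, KitchenStation, OrderNo, Price} — all of the relation — so {Date, DishID} is a candidate key.
{DishID, Ingredient, OrderNo}⁺ = {ChefID, Date, DishID, Ingredient, KitchenStation, OrderNo, Price} — all of the relation — so {DishID, Ingredient, OrderNo} is a candidate key.
No proper subset of any of these is a key, and no other minimal superkey exists.

{ChefID, DishID}, {Date, DishID}, {DishID, Ingredient, OrderNo}, {KitchenStation}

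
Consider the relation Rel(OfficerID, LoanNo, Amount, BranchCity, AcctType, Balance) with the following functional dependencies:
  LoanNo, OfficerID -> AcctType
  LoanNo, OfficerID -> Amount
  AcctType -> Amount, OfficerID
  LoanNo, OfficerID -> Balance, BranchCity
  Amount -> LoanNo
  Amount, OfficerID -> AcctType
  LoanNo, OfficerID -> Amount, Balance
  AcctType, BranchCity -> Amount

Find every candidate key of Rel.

{AcctType}⁺ = {AcctType, Amount, Balance, BranchCity, LoanNo, OfficerID} — all of the relation — so {AcctType} is a candidate key.
{Amount, OfficerID}⁺ = {AcctType, Amount, Balance, BranchCity, LoanNo, OfficerID} — all of the relation — so {Amount, OfficerID} is a candidate key.
{LoanNo, OfficerID}⁺ = {AcctType, Amount, Balance, BranchCity, LoanNo, OfficerID} — all of the relation — so {LoanNo, OfficerID} is a candidate key.
Any other superkey properly contains one of these, so there are no further candidate keys.

{AcctType}, {Amount, OfficerID}, {LoanNo, OfficerID}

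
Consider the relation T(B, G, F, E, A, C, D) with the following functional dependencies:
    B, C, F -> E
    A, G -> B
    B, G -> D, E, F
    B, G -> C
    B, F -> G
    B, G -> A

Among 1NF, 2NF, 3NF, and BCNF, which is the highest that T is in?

Candidate keys: {A, G}, {B, F}, {B, G}. Prime attributes: {A, B, F, G}.
Each dependency's left side is a superkey — BCNF holds.

BCNF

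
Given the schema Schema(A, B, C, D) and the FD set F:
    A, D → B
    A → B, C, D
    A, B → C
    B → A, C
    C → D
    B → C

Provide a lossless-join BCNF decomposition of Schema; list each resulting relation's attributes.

Candidate keys of the original relation: {A}, {B}.
{A, B, C, D}: {C} determines {C, D} here but is not a superkey — split on C → D, giving {C, D} and {A, B, C}.
{C, D} is in BCNF.
{A, B, C} is in BCNF.

{A, B, C}; {C, D}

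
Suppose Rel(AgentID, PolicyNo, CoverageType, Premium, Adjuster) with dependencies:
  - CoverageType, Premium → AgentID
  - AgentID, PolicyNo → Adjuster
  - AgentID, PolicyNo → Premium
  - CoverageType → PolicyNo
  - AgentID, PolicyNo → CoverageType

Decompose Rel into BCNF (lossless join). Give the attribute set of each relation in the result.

Candidate keys of the original relation: {AgentID, CoverageType}, {AgentID, PolicyNo}, {CoverageType, Premium}.
{Adjuster, AgentID, CoverageType, PolicyNo, Premium}: {CoverageType} determines {CoverageType, PolicyNo} here but is not a superkey — split on CoverageType → PolicyNo, giving {CoverageType, PolicyNo} and {Adjuster, AgentID, CoverageType, Premium}.
{CoverageType, PolicyNo} is in BCNF.
{Adjuster, AgentID, CoverageType, Premium} is in BCNF.

{Adjuster, AgentID, CoverageType, Premium}; {CoverageType, PolicyNo}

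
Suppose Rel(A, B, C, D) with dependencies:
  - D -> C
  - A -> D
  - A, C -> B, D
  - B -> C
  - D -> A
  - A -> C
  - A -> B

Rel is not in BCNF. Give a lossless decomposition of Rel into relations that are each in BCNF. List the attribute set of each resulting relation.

Candidate keys of the original relation: {A}, {D}.
In {A, B, C, D}, {B} is not a superkey ({B}⁺ restricted to this set is {B, C}), so split on B -> C into {B, C} and {A, B, D}.
{B, C} has no BCNF violation.
{A, B, D} has no BCNF violation.

{A, B, D}; {B, C}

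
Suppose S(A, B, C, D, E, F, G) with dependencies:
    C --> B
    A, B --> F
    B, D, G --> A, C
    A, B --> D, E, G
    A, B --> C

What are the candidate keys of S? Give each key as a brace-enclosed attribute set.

Closure of {A, B} is {A, B, C, D, E, F, G}, the whole schema; {A, B} is a candidate key.
Closure of {A, C} is {A, B, C, D, E, F, G}, the whole schema; {A, C} is a candidate key.
Closure of {B, D, G} is {A, B, C, D, E, F, G}, the whole schema; {B, D, G} is a candidate key.
Closure of {C, D, G} is {A, B, C, D, E, F, G}, the whole schema; {C, D, G} is a candidate key.
Any other superkey properly contains one of these, so there are no further candidate keys.

{A, B}, {A, C}, {B, D, G}, {C, D, G}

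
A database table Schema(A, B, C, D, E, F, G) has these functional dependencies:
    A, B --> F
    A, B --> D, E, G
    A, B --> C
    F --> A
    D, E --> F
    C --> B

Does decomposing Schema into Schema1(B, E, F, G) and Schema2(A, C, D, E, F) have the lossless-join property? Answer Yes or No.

The shared attributes are {E, F} and {E, F}⁺ = {A, E, F}.
The closure covers neither Schema1 nor Schema2 entirely; the join is not lossless.

No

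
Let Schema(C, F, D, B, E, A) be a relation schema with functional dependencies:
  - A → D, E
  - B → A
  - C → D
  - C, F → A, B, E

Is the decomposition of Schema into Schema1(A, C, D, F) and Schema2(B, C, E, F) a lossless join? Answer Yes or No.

Common attributes: {C, F}; their closure is {A, B, C, D, E, F}.
Since Schema1 ⊆ {A, B, C, D, E, F}, the intersection is a superkey of Schema1; the decomposition is lossless.

Yes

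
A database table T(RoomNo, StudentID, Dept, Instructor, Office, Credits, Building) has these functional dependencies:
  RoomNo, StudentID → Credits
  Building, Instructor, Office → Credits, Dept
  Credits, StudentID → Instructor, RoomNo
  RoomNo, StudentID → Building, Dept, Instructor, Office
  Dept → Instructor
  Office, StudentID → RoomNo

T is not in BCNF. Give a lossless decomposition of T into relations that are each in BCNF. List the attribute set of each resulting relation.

{Building, Credits, Dept, Office}; {Building, Instructor, Office, RoomNo, StudentID}; {Dept, Instructor}

Candidate keys of the original relation: {Credits, StudentID}, {Office, StudentID}, {RoomNo, StudentID}.
In {Building, Credits, Dept, Instructor, Office, RoomNo, StudentID}, {Building, Instructor, Office} is not a superkey ({Building, Instructor, Office}⁺ restricted to this set is {Building, Credits, Dept, Instructor, Office}), so split on Building, Instructor, Office → Credits, Dept into {Building, Credits, Dept, Instructor, Office} and {Building, Instructor, Office, RoomNo, StudentID}.
In {Building, Credits, Dept, Instructor, Office}, {Dept} is not a superkey ({Dept}⁺ restricted to this set is {Dept, Instructor}), so split on Dept → Instructor into {Dept, Instructor} and {Building, Credits, Dept, Office}.
{Dept, Instructor} is in BCNF.
{Building, Credits, Dept, Office} is in BCNF.
{Building, Instructor, Office, RoomNo, StudentID} is in BCNF.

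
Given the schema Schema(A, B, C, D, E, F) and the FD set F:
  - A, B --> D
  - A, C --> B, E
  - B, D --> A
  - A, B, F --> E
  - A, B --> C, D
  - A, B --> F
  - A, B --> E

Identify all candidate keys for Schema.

Closure of {A, B} is {A, B, C, D, E, F}, the whole schema; {A, B} is a candidate key.
Closure of {A, C} is {A, B, C, D, E, F}, the whole schema; {A, C} is a candidate key.
Closure of {B, D} is {A, B, C, D, E, F}, the whole schema; {B, D} is a candidate key.
These are minimal and exhaustive — every other superkey contains one of them.

{A, B}, {A, C}, {B, D}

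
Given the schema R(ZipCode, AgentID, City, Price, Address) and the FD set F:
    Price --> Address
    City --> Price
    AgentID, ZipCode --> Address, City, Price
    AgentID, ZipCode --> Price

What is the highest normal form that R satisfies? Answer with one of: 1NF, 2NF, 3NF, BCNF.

Candidate key: {AgentID, ZipCode}. Prime attributes: {AgentID, ZipCode}.
For Price --> Address we have {Price}⁺ = {Address, Price}; {Price} is not a superkey, so BCNF fails.
Price --> Address determines the non-prime attribute {Address} from a non-superkey — 3NF is violated.
No proper subset of a key has a non-prime attribute in its closure, so there is no partial dependency; 2NF holds.

2NF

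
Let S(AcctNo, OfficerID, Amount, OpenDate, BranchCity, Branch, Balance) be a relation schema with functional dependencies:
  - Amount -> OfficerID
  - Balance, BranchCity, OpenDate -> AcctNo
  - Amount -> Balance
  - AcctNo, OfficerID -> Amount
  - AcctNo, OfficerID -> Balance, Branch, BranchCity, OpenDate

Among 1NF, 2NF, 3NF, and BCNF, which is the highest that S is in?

Candidate keys: {AcctNo, Amount}, {AcctNo, OfficerID}, {Amount, BranchCity, OpenDate}, {Balance, BranchCity, OfficerID, OpenDate}. Prime attributes: {AcctNo, Amount, Balance, BranchCity, OfficerID, OpenDate}.
For Amount -> OfficerID we have {Amount}⁺ = {Amount, Balance, OfficerID}; {Amount} is not a superkey, so BCNF fails.
But every attribute on its right side ({OfficerID}) is prime, and the same holds for every other non-superkey FD, so 3NF still holds.

3NF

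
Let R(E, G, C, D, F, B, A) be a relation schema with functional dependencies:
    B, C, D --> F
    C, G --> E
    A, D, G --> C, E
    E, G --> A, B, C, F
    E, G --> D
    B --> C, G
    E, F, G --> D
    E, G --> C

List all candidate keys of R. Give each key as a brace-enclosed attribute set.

{B} is a candidate key since {B}⁺ = {A, B, C, D, E, F, G} covers every attribute.
{C, G} is a candidate key since {C, G}⁺ = {A, B, C, D, E, F, G} covers every attribute.
{E, G} is a candidate key since {E, G}⁺ = {A, B, C, D, E, F, G} covers every attribute.
{A, D, G} is a candidate key since {A, D, G}⁺ = {A, B, C, D, E, F, G} covers every attribute.
Any other superkey properly contains one of these, so there are no further candidate keys.

{A, D, G}, {B}, {C, G}, {E, G}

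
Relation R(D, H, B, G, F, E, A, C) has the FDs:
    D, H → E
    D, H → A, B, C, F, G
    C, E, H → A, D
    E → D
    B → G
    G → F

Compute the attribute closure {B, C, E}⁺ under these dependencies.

{B, C, D, E, F, G}

Start with {B, C, E}.
E → D applies; add {D} → now {B, C, D, E}.
B → G applies; add {G} → now {B, C, D, E, G}.
G → F applies; add {F} → now {B, C, D, E, F, G}.
No further FD applies.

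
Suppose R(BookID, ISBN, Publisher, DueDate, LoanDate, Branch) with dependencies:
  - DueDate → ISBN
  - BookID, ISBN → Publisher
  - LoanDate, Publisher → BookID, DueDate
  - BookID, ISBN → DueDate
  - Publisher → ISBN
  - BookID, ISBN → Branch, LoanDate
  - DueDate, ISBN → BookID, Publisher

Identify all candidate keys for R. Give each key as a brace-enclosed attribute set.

{BookID, ISBN}, {BookID, Publisher}, {DueDate}, {LoanDate, Publisher}

Closure of {DueDate} is {BookID, Branch, DueDate, ISBN, LoanDate, Publisher}, the whole schema; {DueDate} is a candidate key.
Closure of {BookID, ISBN} is {BookID, Branch, DueDate, ISBN, LoanDate, Publisher}, the whole schema; {BookID, ISBN} is a candidate key.
Closure of {BookID, Publisher} is {BookID, Branch, DueDate, ISBN, LoanDate, Publisher}, the whole schema; {BookID, Publisher} is a candidate key.
Closure of {LoanDate, Publisher} is {BookID, Branch, DueDate, ISBN, LoanDate, Publisher}, the whole schema; {LoanDate, Publisher} is a candidate key.
Any other superkey properly contains one of these, so there are no further candidate keys.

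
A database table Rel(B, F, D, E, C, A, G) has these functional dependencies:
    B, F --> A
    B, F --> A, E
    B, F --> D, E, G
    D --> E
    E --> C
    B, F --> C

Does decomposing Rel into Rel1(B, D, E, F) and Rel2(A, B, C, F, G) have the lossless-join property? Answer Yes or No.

Yes

The shared attributes are {B, F} and {B, F}⁺ = {A, B, C, D, E, F, G}.
Since Rel1 ⊆ {A, B, C, D, E, F, G}, the intersection is a superkey of Rel1; the decomposition is lossless.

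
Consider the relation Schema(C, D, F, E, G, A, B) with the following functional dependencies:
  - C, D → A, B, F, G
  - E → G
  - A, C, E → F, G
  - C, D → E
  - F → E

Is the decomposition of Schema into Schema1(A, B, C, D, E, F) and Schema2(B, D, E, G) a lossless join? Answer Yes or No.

The shared attributes are {B, D, E} and {B, D, E}⁺ = {B, D, E, G}.
This includes all of Schema2, so the common attributes are a superkey of Schema2 — the join is lossless.

Yes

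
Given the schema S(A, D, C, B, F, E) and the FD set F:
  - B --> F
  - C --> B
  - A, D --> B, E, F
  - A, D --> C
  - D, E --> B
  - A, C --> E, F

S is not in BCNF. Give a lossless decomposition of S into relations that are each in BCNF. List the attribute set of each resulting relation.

{A, C, D}; {A, C, E}; {B, C}; {B, F}

Candidate key of the original relation: {A, D}.
Within {A, B, C, D, E, F}: {B}⁺ ∩ {A, B, C, D, E, F} = {B, F}, not the whole set, so B --> F violates BCNF; decompose into {B, F} and {A, B, C, D, E}.
{B, F} has no BCNF violation.
Within {A, B, C, D, E}: {C}⁺ ∩ {A, B, C, D, E} = {B, C}, not the whole set, so C --> B violates BCNF; decompose into {B, C} and {A, C, D, E}.
{B, C} has no BCNF violation.
Within {A, C, D, E}: {A, C}⁺ ∩ {A, C, D, E} = {A, C, E}, not the whole set, so A, C --> E violates BCNF; decompose into {A, C, E} and {A, C, D}.
{A, C, E} has no BCNF violation.
{A, C, D} has no BCNF violation.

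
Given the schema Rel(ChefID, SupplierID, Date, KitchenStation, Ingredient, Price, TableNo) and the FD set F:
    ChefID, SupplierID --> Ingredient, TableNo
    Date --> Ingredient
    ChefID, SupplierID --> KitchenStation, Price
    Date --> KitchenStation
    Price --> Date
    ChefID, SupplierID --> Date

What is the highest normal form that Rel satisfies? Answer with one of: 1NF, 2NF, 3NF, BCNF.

2NF

Candidate key: {ChefID, SupplierID}. Prime attributes: {ChefID, SupplierID}.
For Date --> Ingredient we have {Date}⁺ = {Date, Ingredient, KitchenStation}; {Date} is not a superkey, so BCNF fails.
Date --> Ingredient has non-prime {Ingredient} on the right and a non-superkey on the left, so 3NF fails.
No non-prime attribute depends on a proper subset of any candidate key, so 2NF holds.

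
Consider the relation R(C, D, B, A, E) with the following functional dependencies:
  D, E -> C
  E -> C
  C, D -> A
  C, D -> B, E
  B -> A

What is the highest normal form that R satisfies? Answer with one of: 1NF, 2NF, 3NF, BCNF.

Candidate keys: {C, D}, {D, E}. Prime attributes: {C, D, E}.
For E -> C we have {E}⁺ = {C, E}; {E} is not a superkey, so BCNF fails.
Because {A} is non-prime and the left side of B -> A is not a superkey, the relation is not in 3NF.
Checking every proper subset of each key, none determines a non-prime attribute — 2NF is satisfied.

2NF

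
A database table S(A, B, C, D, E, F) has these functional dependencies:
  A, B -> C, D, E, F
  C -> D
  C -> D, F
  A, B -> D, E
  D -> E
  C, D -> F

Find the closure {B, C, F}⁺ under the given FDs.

Start with {B, C, F}.
C -> D applies; add {D} → now {B, C, D, F}.
D -> E applies; add {E} → now {B, C, D, E, F}.
No further FD applies.

{B, C, D, E, F}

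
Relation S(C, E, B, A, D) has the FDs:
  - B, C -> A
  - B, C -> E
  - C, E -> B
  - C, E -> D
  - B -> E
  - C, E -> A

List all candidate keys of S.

{C} never appears on the right of any FD, so every key must include it.
{B, C}⁺ = {A, B, C, D, E}, which is every attribute, so {B, C} is a candidate key.
{C, E}⁺ = {A, B, C, D, E}, which is every attribute, so {C, E} is a candidate key.
These are minimal and exhaustive — every other superkey contains one of them.

{B, C}, {C, E}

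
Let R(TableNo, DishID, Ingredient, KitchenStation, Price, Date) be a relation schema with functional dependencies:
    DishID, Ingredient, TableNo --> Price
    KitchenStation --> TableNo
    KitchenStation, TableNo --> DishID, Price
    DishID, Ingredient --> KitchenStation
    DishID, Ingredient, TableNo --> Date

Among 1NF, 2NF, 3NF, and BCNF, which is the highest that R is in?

Candidate keys: {DishID, Ingredient}, {Ingredient, KitchenStation}. Prime attributes: {DishID, Ingredient, KitchenStation}.
KitchenStation --> TableNo: {KitchenStation}⁺ = {DishID, KitchenStation, Price, TableNo}, which is not all of the attributes, so the left side is not a superkey — BCNF is violated.
KitchenStation --> TableNo determines the non-prime attribute {TableNo} from a non-superkey — 3NF is violated.
Since {KitchenStation} ⊂ {Ingredient, KitchenStation} and {KitchenStation}⁺ ⊇ {Price, TableNo} with {Price, TableNo} non-prime, there is a partial dependency; 2NF fails.

1NF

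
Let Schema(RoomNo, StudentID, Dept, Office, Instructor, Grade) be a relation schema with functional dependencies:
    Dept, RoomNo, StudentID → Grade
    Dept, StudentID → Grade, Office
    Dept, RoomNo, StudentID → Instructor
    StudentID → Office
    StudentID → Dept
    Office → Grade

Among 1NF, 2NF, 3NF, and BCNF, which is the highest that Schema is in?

1NF

Candidate key: {RoomNo, StudentID}. Prime attributes: {RoomNo, StudentID}.
Dept, StudentID → Grade, Office breaks BCNF: {Dept, StudentID}⁺ = {Dept, Grade, Office, StudentID}, so {Dept, StudentID} is not a superkey.
Because {Grade, Office} are non-prime and the left side of Dept, StudentID → Grade, Office is not a superkey, the relation is not in 3NF.
The proper key subset {StudentID} of {RoomNo, StudentID} determines non-prime {Dept, Grade, Office}, so the relation is not even in 2NF.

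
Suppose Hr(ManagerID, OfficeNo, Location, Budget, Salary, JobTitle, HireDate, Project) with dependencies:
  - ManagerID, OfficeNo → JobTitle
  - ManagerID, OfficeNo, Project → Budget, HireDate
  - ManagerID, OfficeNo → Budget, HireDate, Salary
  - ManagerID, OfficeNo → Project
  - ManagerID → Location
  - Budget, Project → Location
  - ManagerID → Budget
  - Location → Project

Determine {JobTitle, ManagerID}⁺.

{Budget, JobTitle, Location, ManagerID, Project}

Start with {JobTitle, ManagerID}.
ManagerID → Location applies; add {Location} → now {JobTitle, Location, ManagerID}.
ManagerID → Budget applies; add {Budget} → now {Budget, JobTitle, Location, ManagerID}.
Location → Project applies; add {Project} → now {Budget, JobTitle, Location, ManagerID, Project}.
No further FD applies.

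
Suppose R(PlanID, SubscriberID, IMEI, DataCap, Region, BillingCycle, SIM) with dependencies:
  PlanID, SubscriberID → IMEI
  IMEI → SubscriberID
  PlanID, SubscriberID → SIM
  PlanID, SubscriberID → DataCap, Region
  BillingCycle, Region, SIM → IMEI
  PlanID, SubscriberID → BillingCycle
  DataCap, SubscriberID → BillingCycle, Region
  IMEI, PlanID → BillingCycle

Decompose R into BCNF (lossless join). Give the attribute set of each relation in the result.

{BillingCycle, DataCap, PlanID, Region, SIM}; {BillingCycle, IMEI, Region, SIM}; {IMEI, SubscriberID}

Candidate keys of the original relation: {BillingCycle, PlanID, Region, SIM}, {IMEI, PlanID}, {PlanID, SubscriberID}.
In {BillingCycle, DataCap, IMEI, PlanID, Region, SIM, SubscriberID}, {IMEI} is not a superkey ({IMEI}⁺ restricted to this set is {IMEI, SubscriberID}), so split on IMEI → SubscriberID into {IMEI, SubscriberID} and {BillingCycle, DataCap, IMEI, PlanID, Region, SIM}.
{IMEI, SubscriberID} has no BCNF violation.
In {BillingCycle, DataCap, IMEI, PlanID, Region, SIM}, {BillingCycle, Region, SIM} is not a superkey ({BillingCycle, Region, SIM}⁺ restricted to this set is {BillingCycle, IMEI, Region, SIM}), so split on BillingCycle, Region, SIM → IMEI into {BillingCycle, IMEI, Region, SIM} and {BillingCycle, DataCap, PlanID, Region, SIM}.
{BillingCycle, IMEI, Region, SIM} has no BCNF violation.
{BillingCycle, DataCap, PlanID, Region, SIM} has no BCNF violation.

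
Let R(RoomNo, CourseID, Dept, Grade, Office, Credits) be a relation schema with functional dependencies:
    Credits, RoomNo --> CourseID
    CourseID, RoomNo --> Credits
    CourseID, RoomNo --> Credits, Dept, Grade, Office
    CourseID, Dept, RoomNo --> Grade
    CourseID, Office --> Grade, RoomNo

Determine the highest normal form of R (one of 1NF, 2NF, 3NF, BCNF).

Candidate keys: {CourseID, Office}, {CourseID, RoomNo}, {Credits, RoomNo}. Prime attributes: {CourseID, Credits, Office, RoomNo}.
Each dependency's left side is a superkey — BCNF holds.

BCNF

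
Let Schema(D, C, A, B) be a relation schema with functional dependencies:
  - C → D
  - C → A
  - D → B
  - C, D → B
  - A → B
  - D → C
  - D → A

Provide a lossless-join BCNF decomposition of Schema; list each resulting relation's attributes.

Candidate keys of the original relation: {C}, {D}.
{A, B, C, D}: {A} determines {A, B} here but is not a superkey — split on A → B, giving {A, B} and {A, C, D}.
{A, B}: every determinant is a superkey — BCNF.
{A, C, D}: every determinant is a superkey — BCNF.

{A, B}; {A, C, D}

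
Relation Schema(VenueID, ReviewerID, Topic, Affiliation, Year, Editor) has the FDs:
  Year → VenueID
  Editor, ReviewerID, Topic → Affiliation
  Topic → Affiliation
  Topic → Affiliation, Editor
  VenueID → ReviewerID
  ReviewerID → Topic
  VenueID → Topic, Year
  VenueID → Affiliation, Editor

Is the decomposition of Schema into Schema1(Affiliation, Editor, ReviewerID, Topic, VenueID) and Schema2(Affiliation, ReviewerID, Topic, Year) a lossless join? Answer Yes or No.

No

The shared attributes are {Affiliation, ReviewerID, Topic} and {Affiliation, ReviewerID, Topic}⁺ = {Affiliation, Editor, ReviewerID, Topic}.
The closure covers neither Schema1 nor Schema2 entirely; the join is not lossless.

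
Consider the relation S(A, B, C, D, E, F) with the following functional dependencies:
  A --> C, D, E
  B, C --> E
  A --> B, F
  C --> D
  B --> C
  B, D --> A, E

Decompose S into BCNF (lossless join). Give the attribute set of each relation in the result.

Candidate keys of the original relation: {A}, {B}.
Within {A, B, C, D, E, F}: {C}⁺ ∩ {A, B, C, D, E, F} = {C, D}, not the whole set, so C --> D violates BCNF; decompose into {C, D} and {A, B, C, E, F}.
{C, D} has no BCNF violation.
{A, B, C, E, F} has no BCNF violation.

{A, B, C, E, F}; {C, D}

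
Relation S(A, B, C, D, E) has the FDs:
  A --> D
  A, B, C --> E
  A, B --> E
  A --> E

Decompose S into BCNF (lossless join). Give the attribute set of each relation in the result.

{A, B, C}; {A, D, E}

Candidate key of the original relation: {A, B, C}.
{A, B, C, D, E}: {A} determines {A, D, E} here but is not a superkey — split on A --> D, E, giving {A, D, E} and {A, B, C}.
{A, D, E} is in BCNF.
{A, B, C} is in BCNF.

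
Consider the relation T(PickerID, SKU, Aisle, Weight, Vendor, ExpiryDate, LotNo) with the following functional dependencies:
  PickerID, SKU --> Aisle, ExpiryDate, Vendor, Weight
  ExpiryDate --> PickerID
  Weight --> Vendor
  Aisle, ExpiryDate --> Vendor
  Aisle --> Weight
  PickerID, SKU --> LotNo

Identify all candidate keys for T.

Attributes never on any right-hand side: {SKU} — every candidate key must contain it.
{ExpiryDate, SKU} is a candidate key since {ExpiryDate, SKU}⁺ = {Aisle, ExpiryDate, LotNo, PickerID, SKU, Vendor, Weight} covers every attribute.
{PickerID, SKU} is a candidate key since {PickerID, SKU}⁺ = {Aisle, ExpiryDate, LotNo, PickerID, SKU, Vendor, Weight} covers every attribute.
These are minimal and exhaustive — every other superkey contains one of them.

{ExpiryDate, SKU}, {PickerID, SKU}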